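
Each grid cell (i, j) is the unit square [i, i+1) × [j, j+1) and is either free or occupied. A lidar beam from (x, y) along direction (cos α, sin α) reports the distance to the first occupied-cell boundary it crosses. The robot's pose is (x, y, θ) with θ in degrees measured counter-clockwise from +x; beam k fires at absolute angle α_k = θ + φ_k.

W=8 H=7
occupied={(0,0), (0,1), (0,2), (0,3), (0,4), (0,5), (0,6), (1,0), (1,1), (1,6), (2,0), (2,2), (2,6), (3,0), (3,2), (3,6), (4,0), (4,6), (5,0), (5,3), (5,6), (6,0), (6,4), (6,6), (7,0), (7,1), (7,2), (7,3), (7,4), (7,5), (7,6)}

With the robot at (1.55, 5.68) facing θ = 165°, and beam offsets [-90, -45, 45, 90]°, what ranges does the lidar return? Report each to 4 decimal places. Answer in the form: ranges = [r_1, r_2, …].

ranges = [0.3313, 0.3695, 0.6351, 2.1250]

beam 1: φ=-90°, α=75°
  cosα=0.2588 sinα=0.9659 | (1,5) | tMaxX 1.7387 tMaxY 0.3313 | tΔX 3.8637 tΔY 1.0353
    t=0.3313 [y] (1,6) — stop
  → r_1 = 0.3313
beam 2: φ=-45°, α=120°
  cosα=-0.5000 sinα=0.8660 | (1,5) | tMaxX 1.1000 tMaxY 0.3695 | tΔX 2.0000 tΔY 1.1547
    t=0.3695 [y] (1,6) — stop
  → r_2 = 0.3695
beam 3: φ=45°, α=210°
  cosα=-0.8660 sinα=-0.5000 | (1,5) | tMaxX 0.6351 tMaxY 1.3600 | tΔX 1.1547 tΔY 2.0000
    t=0.6351 [x] (0,5) — stop
  → r_3 = 0.6351
beam 4: φ=90°, α=255°
  cosα=-0.2588 sinα=-0.9659 | (1,5) | tMaxX 2.1250 tMaxY 0.7040 | tΔX 3.8637 tΔY 1.0353
    t=0.7040 [y] (1,4)
    t=1.7393 [y] (1,3)
    t=2.1250 [x] (0,3) — stop
  → r_4 = 2.1250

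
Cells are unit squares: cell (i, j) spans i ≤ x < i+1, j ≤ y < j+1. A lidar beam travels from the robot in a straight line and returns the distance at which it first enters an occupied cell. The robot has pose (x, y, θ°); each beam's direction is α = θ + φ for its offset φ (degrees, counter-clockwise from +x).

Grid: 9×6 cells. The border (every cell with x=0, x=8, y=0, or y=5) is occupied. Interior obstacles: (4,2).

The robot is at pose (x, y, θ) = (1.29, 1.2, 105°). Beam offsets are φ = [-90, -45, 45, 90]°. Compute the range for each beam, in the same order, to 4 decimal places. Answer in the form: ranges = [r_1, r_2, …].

beam 1: φ=-90°, α=15°
  dir = (cos 15°, sin 15°) = (0.9659, 0.2588); from cell (1,1)
  next x-line at t=0.7350, next y-line at t=3.0910; Δt_x=1.0353, Δt_y=3.8637
    x: enter (2,1) at t=0.7350
    x: enter (3,1) at t=1.7703
    x: enter (4,1) at t=2.8056
    y: enter (4,2) at t=3.0910 ← occupied
  → r_1 = 3.0910
beam 2: φ=-45°, α=60°
  dir = (cos 60°, sin 60°) = (0.5000, 0.8660); from cell (1,1)
  next x-line at t=1.4200, next y-line at t=0.9238; Δt_x=2.0000, Δt_y=1.1547
    y: enter (1,2) at t=0.9238
    x: enter (2,2) at t=1.4200
    y: enter (2,3) at t=2.0785
    y: enter (2,4) at t=3.2332
    x: enter (3,4) at t=3.4200
    y: enter (3,5) at t=4.3879 ← occupied
  → r_2 = 4.3879
beam 3: φ=45°, α=150°
  dir = (cos 150°, sin 150°) = (-0.8660, 0.5000); from cell (1,1)
  next x-line at t=0.3349, next y-line at t=1.6000; Δt_x=1.1547, Δt_y=2.0000
    x: enter (0,1) at t=0.3349 ← occupied
  → r_3 = 0.3349
beam 4: φ=90°, α=195°
  dir = (cos 195°, sin 195°) = (-0.9659, -0.2588); from cell (1,1)
  next x-line at t=0.3002, next y-line at t=0.7727; Δt_x=1.0353, Δt_y=3.8637
    x: enter (0,1) at t=0.3002 ← occupied
  → r_4 = 0.3002

ranges = [3.0910, 4.3879, 0.3349, 0.3002]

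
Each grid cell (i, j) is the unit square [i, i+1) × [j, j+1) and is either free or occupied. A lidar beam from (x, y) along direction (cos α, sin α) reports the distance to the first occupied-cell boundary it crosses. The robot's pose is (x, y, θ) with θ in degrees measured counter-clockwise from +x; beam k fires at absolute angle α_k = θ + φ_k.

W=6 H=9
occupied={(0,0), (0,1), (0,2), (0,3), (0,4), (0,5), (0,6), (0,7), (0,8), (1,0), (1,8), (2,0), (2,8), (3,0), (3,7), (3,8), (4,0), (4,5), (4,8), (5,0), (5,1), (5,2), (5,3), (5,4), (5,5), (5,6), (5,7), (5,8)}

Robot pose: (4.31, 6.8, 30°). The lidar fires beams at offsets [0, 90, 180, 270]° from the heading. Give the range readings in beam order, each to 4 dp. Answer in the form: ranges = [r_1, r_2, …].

beam 1: φ=0°, α=30°
  direction (0.8660, 0.5000); cell (4,6); t to first gridline: x 0.7967, y 0.4000 (then +1.1547 / +2.0000)
    (4,7) via y @ 0.4000
    (5,7) via x @ 0.7967  # hit
  → r_1 = 0.7967
beam 2: φ=90°, α=120°
  direction (-0.5000, 0.8660); cell (4,6); t to first gridline: x 0.6200, y 0.2309 (then +2.0000 / +1.1547)
    (4,7) via y @ 0.2309
    (3,7) via x @ 0.6200  # hit
  → r_2 = 0.6200
beam 3: φ=180°, α=210°
  direction (-0.8660, -0.5000); cell (4,6); t to first gridline: x 0.3580, y 1.6000 (then +1.1547 / +2.0000)
    (3,6) via x @ 0.3580
    (2,6) via x @ 1.5127
    (2,5) via y @ 1.6000
    (1,5) via x @ 2.6674
    (1,4) via y @ 3.6000
    (0,4) via x @ 3.8221  # hit
  → r_3 = 3.8221
beam 4: φ=270°, α=300°
  direction (0.5000, -0.8660); cell (4,6); t to first gridline: x 1.3800, y 0.9238 (then +2.0000 / +1.1547)
    (4,5) via y @ 0.9238  # hit
  → r_4 = 0.9238

ranges = [0.7967, 0.6200, 3.8221, 0.9238]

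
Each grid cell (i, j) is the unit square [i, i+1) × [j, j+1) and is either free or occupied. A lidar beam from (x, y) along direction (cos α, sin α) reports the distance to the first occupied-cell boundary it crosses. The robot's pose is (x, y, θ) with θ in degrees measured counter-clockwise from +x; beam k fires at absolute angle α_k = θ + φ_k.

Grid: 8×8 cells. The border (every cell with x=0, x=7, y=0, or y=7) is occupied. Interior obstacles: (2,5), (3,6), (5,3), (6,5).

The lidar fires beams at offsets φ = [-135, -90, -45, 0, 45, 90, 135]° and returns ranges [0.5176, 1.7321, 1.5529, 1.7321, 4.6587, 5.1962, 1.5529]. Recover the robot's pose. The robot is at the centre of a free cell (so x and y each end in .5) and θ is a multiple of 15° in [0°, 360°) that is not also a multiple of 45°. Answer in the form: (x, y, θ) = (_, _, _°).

Enumerate (i+0.5, j+0.5, θ) over the 32 free cells and 16 admissible headings. For each, cast all 7 beams and compare to the given ranges.
  (3.5, 1.5, 60°): beam 2 = 1.0000 ≠ 1.7321 ✗
  (3.5, 5.5, 150°): beam 1 = 3.6235 ≠ 0.5176 ✗
  (4.5, 1.5, 285°): beam 1 = 4.0415 ≠ 0.5176 ✗
  (3.5, 2.5, 105°): beam 1 = 3.0000 ≠ 0.5176 ✗
  (5.5, 6.5, 300°): beam 1 = 1.5529 ≠ 0.5176 ✗
  …
  (5.5, 5.5, 150°): r_1=0.5176, r_2=1.7321, r_3=1.5529, r_4=1.7321, r_5=4.6587, r_6=5.1962, r_7=1.5529 — all match ✓
No second candidate reproduces the full scan.

(x, y, θ) = (5.5, 5.5, 150°)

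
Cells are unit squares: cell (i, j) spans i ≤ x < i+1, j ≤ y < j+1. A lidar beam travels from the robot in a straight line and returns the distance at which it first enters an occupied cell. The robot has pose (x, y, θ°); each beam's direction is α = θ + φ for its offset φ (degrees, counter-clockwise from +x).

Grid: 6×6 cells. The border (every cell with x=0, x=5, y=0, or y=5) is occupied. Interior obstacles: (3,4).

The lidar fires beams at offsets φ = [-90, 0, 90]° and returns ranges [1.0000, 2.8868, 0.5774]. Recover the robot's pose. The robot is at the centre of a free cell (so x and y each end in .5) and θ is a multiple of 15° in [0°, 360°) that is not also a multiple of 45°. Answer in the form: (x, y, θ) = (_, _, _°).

(x, y, θ) = (4.5, 3.5, 240°)

Candidates: 15 free-cell centres × 16 headings = 240 poses. Raycast each; keep the one whose scan matches to 4 dp.
  (4.5, 3.5, 30°): beam 2 = 0.5774 ≠ 2.8868 ✗
  (2.5, 3.5, 120°): beam 2 = 1.7321 ≠ 2.8868 ✗
  (3.5, 3.5, 240°): beam 1 = 2.8868 ≠ 1.0000 ✗
  (1.5, 2.5, 240°): beam 1 = 0.5774 ≠ 1.0000 ✗
  …
  (4.5, 3.5, 240°): r_1=1.0000, r_2=2.8868, r_3=0.5774 — all match ✓
Unique over the lattice → pose = (4.5, 3.5, 240°).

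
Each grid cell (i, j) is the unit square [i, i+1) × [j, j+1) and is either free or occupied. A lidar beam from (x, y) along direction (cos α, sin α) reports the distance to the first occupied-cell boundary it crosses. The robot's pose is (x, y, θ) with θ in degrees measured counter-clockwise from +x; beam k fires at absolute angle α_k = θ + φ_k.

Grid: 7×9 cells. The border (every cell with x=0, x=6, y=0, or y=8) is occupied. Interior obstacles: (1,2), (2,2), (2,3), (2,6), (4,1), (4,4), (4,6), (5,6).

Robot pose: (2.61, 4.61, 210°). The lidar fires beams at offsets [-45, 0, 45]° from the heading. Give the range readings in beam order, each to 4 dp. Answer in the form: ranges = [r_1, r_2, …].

ranges = [1.6668, 1.8591, 0.6315]

beam 1: φ=-45°, α=165°
  d=(-0.9659,0.2588)  start (2,4)  tX=0.6315 tY=1.5068  stride 1/|dx|=1.0353 1/|dy|=3.8637
    cross x-line → (1,4), t=0.6315
    cross y-line → (1,5), t=1.5068
    cross x-line → (0,5), t=1.6668 (wall)
  → r_1 = 1.6668
beam 2: φ=0°, α=210°
  d=(-0.8660,-0.5000)  start (2,4)  tX=0.7044 tY=1.2200  stride 1/|dx|=1.1547 1/|dy|=2.0000
    cross x-line → (1,4), t=0.7044
    cross y-line → (1,3), t=1.2200
    cross x-line → (0,3), t=1.8591 (wall)
  → r_2 = 1.8591
beam 3: φ=45°, α=255°
  d=(-0.2588,-0.9659)  start (2,4)  tX=2.3569 tY=0.6315  stride 1/|dx|=3.8637 1/|dy|=1.0353
    cross y-line → (2,3), t=0.6315 (wall)
  → r_3 = 0.6315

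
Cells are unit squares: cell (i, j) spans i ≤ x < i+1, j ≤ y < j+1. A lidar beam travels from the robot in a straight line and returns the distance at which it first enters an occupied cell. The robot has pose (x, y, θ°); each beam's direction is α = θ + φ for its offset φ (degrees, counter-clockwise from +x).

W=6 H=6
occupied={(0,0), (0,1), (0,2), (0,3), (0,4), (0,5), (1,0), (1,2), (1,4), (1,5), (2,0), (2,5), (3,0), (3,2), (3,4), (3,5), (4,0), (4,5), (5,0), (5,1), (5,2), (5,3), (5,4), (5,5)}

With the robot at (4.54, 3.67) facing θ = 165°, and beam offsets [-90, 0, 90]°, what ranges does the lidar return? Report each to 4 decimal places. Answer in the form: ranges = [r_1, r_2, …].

beam 1: φ=-90°, α=75°
  d=(0.2588,0.9659)  start (4,3)  tX=1.7773 tY=0.3416  stride 1/|dx|=3.8637 1/|dy|=1.0353
    cross y-line → (4,4), t=0.3416
    cross y-line → (4,5), t=1.3769 (wall)
  → r_1 = 1.3769
beam 2: φ=0°, α=165°
  d=(-0.9659,0.2588)  start (4,3)  tX=0.5590 tY=1.2750  stride 1/|dx|=1.0353 1/|dy|=3.8637
    cross x-line → (3,3), t=0.5590
    cross y-line → (3,4), t=1.2750 (wall)
  → r_2 = 1.2750
beam 3: φ=90°, α=255°
  d=(-0.2588,-0.9659)  start (4,3)  tX=2.0864 tY=0.6936  stride 1/|dx|=3.8637 1/|dy|=1.0353
    cross y-line → (4,2), t=0.6936
    cross y-line → (4,1), t=1.7289
    cross x-line → (3,1), t=2.0864
    cross y-line → (3,0), t=2.7642 (wall)
  → r_3 = 2.7642

ranges = [1.3769, 1.2750, 2.7642]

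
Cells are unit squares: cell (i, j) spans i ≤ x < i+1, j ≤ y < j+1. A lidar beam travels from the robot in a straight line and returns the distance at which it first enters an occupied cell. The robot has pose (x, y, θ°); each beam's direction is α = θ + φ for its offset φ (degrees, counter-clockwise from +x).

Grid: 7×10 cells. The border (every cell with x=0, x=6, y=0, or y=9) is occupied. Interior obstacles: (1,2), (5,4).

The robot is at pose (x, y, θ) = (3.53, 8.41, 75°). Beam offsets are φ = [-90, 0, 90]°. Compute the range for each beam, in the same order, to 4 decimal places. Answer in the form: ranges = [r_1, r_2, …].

ranges = [2.5571, 0.6108, 2.2796]

beam 1: φ=-90°, α=345°
  d=(0.9659,-0.2588)  start (3,8)  tX=0.4866 tY=1.5841  stride 1/|dx|=1.0353 1/|dy|=3.8637
    cross x-line → (4,8), t=0.4866
    cross x-line → (5,8), t=1.5219
    cross y-line → (5,7), t=1.5841
    cross x-line → (6,7), t=2.5571 (wall)
  → r_1 = 2.5571
beam 2: φ=0°, α=75°
  d=(0.2588,0.9659)  start (3,8)  tX=1.8159 tY=0.6108  stride 1/|dx|=3.8637 1/|dy|=1.0353
    cross y-line → (3,9), t=0.6108 (wall)
  → r_2 = 0.6108
beam 3: φ=90°, α=165°
  d=(-0.9659,0.2588)  start (3,8)  tX=0.5487 tY=2.2796  stride 1/|dx|=1.0353 1/|dy|=3.8637
    cross x-line → (2,8), t=0.5487
    cross x-line → (1,8), t=1.5840
    cross y-line → (1,9), t=2.2796 (wall)
  → r_3 = 2.2796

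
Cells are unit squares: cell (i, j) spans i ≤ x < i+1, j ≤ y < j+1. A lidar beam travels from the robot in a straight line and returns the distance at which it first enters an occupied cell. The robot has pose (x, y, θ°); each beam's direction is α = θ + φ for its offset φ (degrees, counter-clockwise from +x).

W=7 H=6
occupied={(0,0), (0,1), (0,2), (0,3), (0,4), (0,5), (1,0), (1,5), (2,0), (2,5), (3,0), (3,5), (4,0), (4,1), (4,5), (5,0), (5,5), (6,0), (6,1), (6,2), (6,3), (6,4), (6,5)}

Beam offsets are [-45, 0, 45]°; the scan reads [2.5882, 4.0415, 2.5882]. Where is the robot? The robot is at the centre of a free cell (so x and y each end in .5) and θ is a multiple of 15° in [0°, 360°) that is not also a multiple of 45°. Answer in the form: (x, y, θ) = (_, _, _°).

(x, y, θ) = (3.5, 4.5, 240°)

Candidates: 19 free-cell centres × 16 headings = 304 poses. Raycast each; keep the one whose scan matches to 4 dp.
  (5.5, 3.5, 120°): beam 1 = 1.5529 ≠ 2.5882 ✗
  (4.5, 3.5, 255°): beam 1 = 4.0415 ≠ 2.5882 ✗
  (1.5, 3.5, 30°): beam 1 = 4.6587 ≠ 2.5882 ✗
  …
  (3.5, 4.5, 240°): r_1=2.5882, r_2=4.0415, r_3=2.5882 — all match ✓
No second candidate reproduces the full scan.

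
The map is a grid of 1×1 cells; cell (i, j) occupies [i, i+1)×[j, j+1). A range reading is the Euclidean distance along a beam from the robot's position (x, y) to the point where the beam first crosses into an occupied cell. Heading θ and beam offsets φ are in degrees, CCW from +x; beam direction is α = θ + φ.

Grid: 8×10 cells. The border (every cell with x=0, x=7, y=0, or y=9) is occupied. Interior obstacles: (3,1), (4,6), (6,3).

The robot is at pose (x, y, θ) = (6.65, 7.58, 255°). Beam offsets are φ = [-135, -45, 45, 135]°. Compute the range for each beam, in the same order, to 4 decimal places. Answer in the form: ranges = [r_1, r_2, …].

beam 1: φ=-135°, α=120°
  direction (-0.5000, 0.8660); cell (6,7); t to first gridline: x 1.3000, y 0.4850 (then +2.0000 / +1.1547)
    (6,8) via y @ 0.4850
    (5,8) via x @ 1.3000
    (5,9) via y @ 1.6397  # hit
  → r_1 = 1.6397
beam 2: φ=-45°, α=210°
  direction (-0.8660, -0.5000); cell (6,7); t to first gridline: x 0.7506, y 1.1600 (then +1.1547 / +2.0000)
    (5,7) via x @ 0.7506
    (5,6) via y @ 1.1600
    (4,6) via x @ 1.9053  # hit
  → r_2 = 1.9053
beam 3: φ=45°, α=300°
  direction (0.5000, -0.8660); cell (6,7); t to first gridline: x 0.7000, y 0.6697 (then +2.0000 / +1.1547)
    (6,6) via y @ 0.6697
    (7,6) via x @ 0.7000  # hit
  → r_3 = 0.7000
beam 4: φ=135°, α=30°
  direction (0.8660, 0.5000); cell (6,7); t to first gridline: x 0.4041, y 0.8400 (then +1.1547 / +2.0000)
    (7,7) via x @ 0.4041  # hit
  → r_4 = 0.4041

ranges = [1.6397, 1.9053, 0.7000, 0.4041]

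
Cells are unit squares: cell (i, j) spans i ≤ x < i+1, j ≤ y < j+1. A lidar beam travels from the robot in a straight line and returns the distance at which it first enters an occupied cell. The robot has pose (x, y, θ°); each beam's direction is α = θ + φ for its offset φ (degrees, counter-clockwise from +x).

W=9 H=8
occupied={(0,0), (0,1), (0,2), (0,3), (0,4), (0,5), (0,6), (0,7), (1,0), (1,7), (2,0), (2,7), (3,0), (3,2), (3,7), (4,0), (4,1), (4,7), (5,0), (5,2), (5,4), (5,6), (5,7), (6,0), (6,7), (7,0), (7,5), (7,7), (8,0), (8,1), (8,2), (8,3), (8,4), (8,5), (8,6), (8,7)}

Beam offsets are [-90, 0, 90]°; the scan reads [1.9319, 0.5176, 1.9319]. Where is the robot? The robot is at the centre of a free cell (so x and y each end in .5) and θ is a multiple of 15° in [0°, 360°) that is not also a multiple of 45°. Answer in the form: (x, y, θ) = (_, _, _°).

(x, y, θ) = (4.5, 4.5, 345°)

Enumerate (i+0.5, j+0.5, θ) over the 36 free cells and 16 admissible headings. For each, cast all 3 beams and compare to the given ranges.
  (2.5, 4.5, 15°): beam 2 = 4.6587 ≠ 0.5176 ✗
  (1.5, 6.5, 60°): beam 1 = 4.0415 ≠ 1.9319 ✗
  (3.5, 1.5, 195°): beam 1 = 0.5176 ≠ 1.9319 ✗
  …
  (4.5, 4.5, 345°): r_1=1.9319, r_2=0.5176, r_3=1.9319 — all match ✓
Unique over the lattice → pose = (4.5, 4.5, 345°).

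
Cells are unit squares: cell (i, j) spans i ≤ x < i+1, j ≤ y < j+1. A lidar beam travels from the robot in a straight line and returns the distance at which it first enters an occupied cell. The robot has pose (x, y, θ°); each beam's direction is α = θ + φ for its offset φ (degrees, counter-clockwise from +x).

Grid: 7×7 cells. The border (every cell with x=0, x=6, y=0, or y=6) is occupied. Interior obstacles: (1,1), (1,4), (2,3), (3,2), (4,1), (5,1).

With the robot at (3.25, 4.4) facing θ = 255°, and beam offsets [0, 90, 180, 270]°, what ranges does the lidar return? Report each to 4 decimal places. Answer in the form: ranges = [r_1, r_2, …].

beam 1: φ=0°, α=255°
  direction (-0.2588, -0.9659); cell (3,4); t to first gridline: x 0.9659, y 0.4141 (then +3.8637 / +1.0353)
    (3,3) via y @ 0.4141
    (2,3) via x @ 0.9659  # hit
  → r_1 = 0.9659
beam 2: φ=90°, α=345°
  direction (0.9659, -0.2588); cell (3,4); t to first gridline: x 0.7765, y 1.5455 (then +1.0353 / +3.8637)
    (4,4) via x @ 0.7765
    (4,3) via y @ 1.5455
    (5,3) via x @ 1.8117
    (6,3) via x @ 2.8470  # hit
  → r_2 = 2.8470
beam 3: φ=180°, α=75°
  direction (0.2588, 0.9659); cell (3,4); t to first gridline: x 2.8978, y 0.6212 (then +3.8637 / +1.0353)
    (3,5) via y @ 0.6212
    (3,6) via y @ 1.6564  # hit
  → r_3 = 1.6564
beam 4: φ=270°, α=165°
  direction (-0.9659, 0.2588); cell (3,4); t to first gridline: x 0.2588, y 2.3182 (then +1.0353 / +3.8637)
    (2,4) via x @ 0.2588
    (1,4) via x @ 1.2941  # hit
  → r_4 = 1.2941

ranges = [0.9659, 2.8470, 1.6564, 1.2941]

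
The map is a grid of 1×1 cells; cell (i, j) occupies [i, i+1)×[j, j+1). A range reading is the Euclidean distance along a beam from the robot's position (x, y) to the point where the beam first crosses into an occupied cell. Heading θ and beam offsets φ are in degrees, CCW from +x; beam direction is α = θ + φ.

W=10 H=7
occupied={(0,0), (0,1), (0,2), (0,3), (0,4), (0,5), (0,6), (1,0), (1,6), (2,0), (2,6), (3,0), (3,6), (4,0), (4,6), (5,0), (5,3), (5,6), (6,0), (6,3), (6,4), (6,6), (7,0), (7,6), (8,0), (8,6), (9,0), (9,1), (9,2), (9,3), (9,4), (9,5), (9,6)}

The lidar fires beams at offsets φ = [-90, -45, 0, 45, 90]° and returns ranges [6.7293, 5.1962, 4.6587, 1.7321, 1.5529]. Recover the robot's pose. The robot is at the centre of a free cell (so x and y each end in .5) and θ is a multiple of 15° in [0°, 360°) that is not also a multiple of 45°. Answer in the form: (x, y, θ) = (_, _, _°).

(x, y, θ) = (2.5, 1.5, 105°)

The pose lattice has 37·16 = 592 candidates. Test each by forward raycasting.
  (8.5, 5.5, 255°): beam 1 = 1.9319 ≠ 6.7293 ✗
  (3.5, 4.5, 105°): beam 1 = 5.6940 ≠ 6.7293 ✗
  (8.5, 4.5, 330°): beam 1 = 4.0415 ≠ 6.7293 ✗
  (7.5, 3.5, 150°): beam 1 = 2.8868 ≠ 6.7293 ✗
  …
  (2.5, 1.5, 105°): r_1=6.7293, r_2=5.1962, r_3=4.6587, r_4=1.7321, r_5=1.5529 — all match ✓
Only this pose fits every beam.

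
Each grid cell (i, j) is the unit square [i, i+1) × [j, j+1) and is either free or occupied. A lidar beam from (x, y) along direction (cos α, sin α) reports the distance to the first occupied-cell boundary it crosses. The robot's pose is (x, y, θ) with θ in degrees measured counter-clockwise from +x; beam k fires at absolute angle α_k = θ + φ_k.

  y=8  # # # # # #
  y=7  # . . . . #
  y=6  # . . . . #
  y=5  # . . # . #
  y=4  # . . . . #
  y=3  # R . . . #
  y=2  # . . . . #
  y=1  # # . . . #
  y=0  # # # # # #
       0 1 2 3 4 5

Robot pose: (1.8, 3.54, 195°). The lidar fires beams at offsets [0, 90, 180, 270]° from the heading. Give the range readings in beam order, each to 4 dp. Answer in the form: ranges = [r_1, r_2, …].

ranges = [0.8282, 2.6296, 3.3129, 3.0910]

beam 1: φ=0°, α=195°
  direction (-0.9659, -0.2588); cell (1,3); t to first gridline: x 0.8282, y 2.0864 (then +1.0353 / +3.8637)
    (0,3) via x @ 0.8282  # hit
  → r_1 = 0.8282
beam 2: φ=90°, α=285°
  direction (0.2588, -0.9659); cell (1,3); t to first gridline: x 0.7727, y 0.5590 (then +3.8637 / +1.0353)
    (1,2) via y @ 0.5590
    (2,2) via x @ 0.7727
    (2,1) via y @ 1.5943
    (2,0) via y @ 2.6296  # hit
  → r_2 = 2.6296
beam 3: φ=180°, α=15°
  direction (0.9659, 0.2588); cell (1,3); t to first gridline: x 0.2071, y 1.7773 (then +1.0353 / +3.8637)
    (2,3) via x @ 0.2071
    (3,3) via x @ 1.2423
    (3,4) via y @ 1.7773
    (4,4) via x @ 2.2776
    (5,4) via x @ 3.3129  # hit
  → r_3 = 3.3129
beam 4: φ=270°, α=105°
  direction (-0.2588, 0.9659); cell (1,3); t to first gridline: x 3.0910, y 0.4762 (then +3.8637 / +1.0353)
    (1,4) via y @ 0.4762
    (1,5) via y @ 1.5115
    (1,6) via y @ 2.5468
    (0,6) via x @ 3.0910  # hit
  → r_4 = 3.0910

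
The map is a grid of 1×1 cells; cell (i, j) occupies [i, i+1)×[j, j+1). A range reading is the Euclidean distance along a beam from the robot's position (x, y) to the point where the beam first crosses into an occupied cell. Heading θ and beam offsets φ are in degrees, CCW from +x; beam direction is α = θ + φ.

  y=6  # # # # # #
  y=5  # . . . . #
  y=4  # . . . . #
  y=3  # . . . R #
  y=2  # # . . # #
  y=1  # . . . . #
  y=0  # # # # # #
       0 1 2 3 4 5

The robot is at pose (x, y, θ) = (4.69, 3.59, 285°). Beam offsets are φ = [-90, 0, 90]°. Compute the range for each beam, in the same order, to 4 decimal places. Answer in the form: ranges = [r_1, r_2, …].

beam 1: φ=-90°, α=195°
  d=(-0.9659,-0.2588)  start (4,3)  tX=0.7143 tY=2.2796  stride 1/|dx|=1.0353 1/|dy|=3.8637
    cross x-line → (3,3), t=0.7143
    cross x-line → (2,3), t=1.7496
    cross y-line → (2,2), t=2.2796
    cross x-line → (1,2), t=2.7849 (wall)
  → r_1 = 2.7849
beam 2: φ=0°, α=285°
  d=(0.2588,-0.9659)  start (4,3)  tX=1.1977 tY=0.6108  stride 1/|dx|=3.8637 1/|dy|=1.0353
    cross y-line → (4,2), t=0.6108 (wall)
  → r_2 = 0.6108
beam 3: φ=90°, α=15°
  d=(0.9659,0.2588)  start (4,3)  tX=0.3209 tY=1.5841  stride 1/|dx|=1.0353 1/|dy|=3.8637
    cross x-line → (5,3), t=0.3209 (wall)
  → r_3 = 0.3209

ranges = [2.7849, 0.6108, 0.3209]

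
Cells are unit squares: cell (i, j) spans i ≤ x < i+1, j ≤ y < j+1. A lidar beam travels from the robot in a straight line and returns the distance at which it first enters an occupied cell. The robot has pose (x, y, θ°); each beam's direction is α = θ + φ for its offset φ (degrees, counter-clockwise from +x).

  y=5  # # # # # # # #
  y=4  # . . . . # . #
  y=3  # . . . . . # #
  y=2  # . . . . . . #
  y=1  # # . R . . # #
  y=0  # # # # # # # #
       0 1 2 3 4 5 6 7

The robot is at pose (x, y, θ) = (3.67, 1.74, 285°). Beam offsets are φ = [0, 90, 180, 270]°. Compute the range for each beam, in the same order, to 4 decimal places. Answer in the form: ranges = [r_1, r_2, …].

ranges = [0.7661, 3.4475, 3.3750, 1.7289]

beam 1: φ=0°, α=285°
  d=(0.2588,-0.9659)  start (3,1)  tX=1.2750 tY=0.7661  stride 1/|dx|=3.8637 1/|dy|=1.0353
    cross y-line → (3,0), t=0.7661 (wall)
  → r_1 = 0.7661
beam 2: φ=90°, α=15°
  d=(0.9659,0.2588)  start (3,1)  tX=0.3416 tY=1.0046  stride 1/|dx|=1.0353 1/|dy|=3.8637
    cross x-line → (4,1), t=0.3416
    cross y-line → (4,2), t=1.0046
    cross x-line → (5,2), t=1.3769
    cross x-line → (6,2), t=2.4122
    cross x-line → (7,2), t=3.4475 (wall)
  → r_2 = 3.4475
beam 3: φ=180°, α=105°
  d=(-0.2588,0.9659)  start (3,1)  tX=2.5887 tY=0.2692  stride 1/|dx|=3.8637 1/|dy|=1.0353
    cross y-line → (3,2), t=0.2692
    cross y-line → (3,3), t=1.3044
    cross y-line → (3,4), t=2.3397
    cross x-line → (2,4), t=2.5887
    cross y-line → (2,5), t=3.3750 (wall)
  → r_3 = 3.3750
beam 4: φ=270°, α=195°
  d=(-0.9659,-0.2588)  start (3,1)  tX=0.6936 tY=2.8591  stride 1/|dx|=1.0353 1/|dy|=3.8637
    cross x-line → (2,1), t=0.6936
    cross x-line → (1,1), t=1.7289 (wall)
  → r_4 = 1.7289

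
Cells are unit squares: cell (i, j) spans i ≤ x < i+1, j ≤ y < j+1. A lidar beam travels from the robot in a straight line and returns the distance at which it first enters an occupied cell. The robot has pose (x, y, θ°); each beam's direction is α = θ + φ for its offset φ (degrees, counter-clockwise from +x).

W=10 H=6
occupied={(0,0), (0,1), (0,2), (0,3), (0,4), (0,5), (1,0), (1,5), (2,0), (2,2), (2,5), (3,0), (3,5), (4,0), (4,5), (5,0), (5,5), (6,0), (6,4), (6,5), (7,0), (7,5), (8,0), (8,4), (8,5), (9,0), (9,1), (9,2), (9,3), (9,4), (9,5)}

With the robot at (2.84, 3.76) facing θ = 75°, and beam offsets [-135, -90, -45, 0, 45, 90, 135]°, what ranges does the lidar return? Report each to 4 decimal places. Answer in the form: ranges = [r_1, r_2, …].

ranges = [3.1870, 6.3773, 2.4800, 1.2837, 1.4318, 1.9049, 2.1246]

beam 1: φ=-135°, α=300°
  d=(0.5000,-0.8660)  start (2,3)  tX=0.3200 tY=0.8776  stride 1/|dx|=2.0000 1/|dy|=1.1547
    cross x-line → (3,3), t=0.3200
    cross y-line → (3,2), t=0.8776
    cross y-line → (3,1), t=2.0323
    cross x-line → (4,1), t=2.3200
    cross y-line → (4,0), t=3.1870 (wall)
  → r_1 = 3.1870
beam 2: φ=-90°, α=345°
  d=(0.9659,-0.2588)  start (2,3)  tX=0.1656 tY=2.9364  stride 1/|dx|=1.0353 1/|dy|=3.8637
    cross x-line → (3,3), t=0.1656
    cross x-line → (4,3), t=1.2009
    cross x-line → (5,3), t=2.2362
    cross y-line → (5,2), t=2.9364
    cross x-line → (6,2), t=3.2715
    cross x-line → (7,2), t=4.3067
    cross x-line → (8,2), t=5.3420
    cross x-line → (9,2), t=6.3773 (wall)
  → r_2 = 6.3773
beam 3: φ=-45°, α=30°
  d=(0.8660,0.5000)  start (2,3)  tX=0.1848 tY=0.4800  stride 1/|dx|=1.1547 1/|dy|=2.0000
    cross x-line → (3,3), t=0.1848
    cross y-line → (3,4), t=0.4800
    cross x-line → (4,4), t=1.3395
    cross y-line → (4,5), t=2.4800 (wall)
  → r_3 = 2.4800
beam 4: φ=0°, α=75°
  d=(0.2588,0.9659)  start (2,3)  tX=0.6182 tY=0.2485  stride 1/|dx|=3.8637 1/|dy|=1.0353
    cross y-line → (2,4), t=0.2485
    cross x-line → (3,4), t=0.6182
    cross y-line → (3,5), t=1.2837 (wall)
  → r_4 = 1.2837
beam 5: φ=45°, α=120°
  d=(-0.5000,0.8660)  start (2,3)  tX=1.6800 tY=0.2771  stride 1/|dx|=2.0000 1/|dy|=1.1547
    cross y-line → (2,4), t=0.2771
    cross y-line → (2,5), t=1.4318 (wall)
  → r_5 = 1.4318
beam 6: φ=90°, α=165°
  d=(-0.9659,0.2588)  start (2,3)  tX=0.8696 tY=0.9273  stride 1/|dx|=1.0353 1/|dy|=3.8637
    cross x-line → (1,3), t=0.8696
    cross y-line → (1,4), t=0.9273
    cross x-line → (0,4), t=1.9049 (wall)
  → r_6 = 1.9049
beam 7: φ=135°, α=210°
  d=(-0.8660,-0.5000)  start (2,3)  tX=0.9699 tY=1.5200  stride 1/|dx|=1.1547 1/|dy|=2.0000
    cross x-line → (1,3), t=0.9699
    cross y-line → (1,2), t=1.5200
    cross x-line → (0,2), t=2.1246 (wall)
  → r_7 = 2.1246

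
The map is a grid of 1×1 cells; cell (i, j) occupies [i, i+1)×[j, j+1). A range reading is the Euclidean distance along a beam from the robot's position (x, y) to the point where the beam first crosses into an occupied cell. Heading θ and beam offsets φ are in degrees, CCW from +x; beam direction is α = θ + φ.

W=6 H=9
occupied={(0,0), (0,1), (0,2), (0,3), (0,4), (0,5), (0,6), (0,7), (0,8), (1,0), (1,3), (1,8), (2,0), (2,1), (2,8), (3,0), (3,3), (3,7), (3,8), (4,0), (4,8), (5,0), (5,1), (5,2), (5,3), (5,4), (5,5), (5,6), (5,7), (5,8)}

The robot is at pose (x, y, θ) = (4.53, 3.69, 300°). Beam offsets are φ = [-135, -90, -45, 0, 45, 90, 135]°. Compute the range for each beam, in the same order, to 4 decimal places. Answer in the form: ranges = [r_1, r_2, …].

beam 1: φ=-135°, α=165°
  cosα=-0.9659 sinα=0.2588 | (4,3) | tMaxX 0.5487 tMaxY 1.1977 | tΔX 1.0353 tΔY 3.8637
    t=0.5487 [x] (3,3) — stop
  → r_1 = 0.5487
beam 2: φ=-90°, α=210°
  cosα=-0.8660 sinα=-0.5000 | (4,3) | tMaxX 0.6120 tMaxY 1.3800 | tΔX 1.1547 tΔY 2.0000
    t=0.6120 [x] (3,3) — stop
  → r_2 = 0.6120
beam 3: φ=-45°, α=255°
  cosα=-0.2588 sinα=-0.9659 | (4,3) | tMaxX 2.0478 tMaxY 0.7143 | tΔX 3.8637 tΔY 1.0353
    t=0.7143 [y] (4,2)
    t=1.7496 [y] (4,1)
    t=2.0478 [x] (3,1)
    t=2.7849 [y] (3,0) — stop
  → r_3 = 2.7849
beam 4: φ=0°, α=300°
  cosα=0.5000 sinα=-0.8660 | (4,3) | tMaxX 0.9400 tMaxY 0.7967 | tΔX 2.0000 tΔY 1.1547
    t=0.7967 [y] (4,2)
    t=0.9400 [x] (5,2) — stop
  → r_4 = 0.9400
beam 5: φ=45°, α=345°
  cosα=0.9659 sinα=-0.2588 | (4,3) | tMaxX 0.4866 tMaxY 2.6660 | tΔX 1.0353 tΔY 3.8637
    t=0.4866 [x] (5,3) — stop
  → r_5 = 0.4866
beam 6: φ=90°, α=30°
  cosα=0.8660 sinα=0.5000 | (4,3) | tMaxX 0.5427 tMaxY 0.6200 | tΔX 1.1547 tΔY 2.0000
    t=0.5427 [x] (5,3) — stop
  → r_6 = 0.5427
beam 7: φ=135°, α=75°
  cosα=0.2588 sinα=0.9659 | (4,3) | tMaxX 1.8159 tMaxY 0.3209 | tΔX 3.8637 tΔY 1.0353
    t=0.3209 [y] (4,4)
    t=1.3562 [y] (4,5)
    t=1.8159 [x] (5,5) — stop
  → r_7 = 1.8159

ranges = [0.5487, 0.6120, 2.7849, 0.9400, 0.4866, 0.5427, 1.8159]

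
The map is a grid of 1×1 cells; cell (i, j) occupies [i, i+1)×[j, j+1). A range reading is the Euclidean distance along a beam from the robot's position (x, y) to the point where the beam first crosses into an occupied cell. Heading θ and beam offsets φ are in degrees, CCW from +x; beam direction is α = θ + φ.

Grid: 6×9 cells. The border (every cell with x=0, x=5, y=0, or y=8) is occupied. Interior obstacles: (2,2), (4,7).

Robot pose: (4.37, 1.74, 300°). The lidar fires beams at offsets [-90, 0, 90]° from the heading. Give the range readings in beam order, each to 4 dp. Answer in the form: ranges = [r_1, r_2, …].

beam 1: φ=-90°, α=210°
  cosα=-0.8660 sinα=-0.5000 | (4,1) | tMaxX 0.4272 tMaxY 1.4800 | tΔX 1.1547 tΔY 2.0000
    t=0.4272 [x] (3,1)
    t=1.4800 [y] (3,0) — stop
  → r_1 = 1.4800
beam 2: φ=0°, α=300°
  cosα=0.5000 sinα=-0.8660 | (4,1) | tMaxX 1.2600 tMaxY 0.8545 | tΔX 2.0000 tΔY 1.1547
    t=0.8545 [y] (4,0) — stop
  → r_2 = 0.8545
beam 3: φ=90°, α=30°
  cosα=0.8660 sinα=0.5000 | (4,1) | tMaxX 0.7275 tMaxY 0.5200 | tΔX 1.1547 tΔY 2.0000
    t=0.5200 [y] (4,2)
    t=0.7275 [x] (5,2) — stop
  → r_3 = 0.7275

ranges = [1.4800, 0.8545, 0.7275]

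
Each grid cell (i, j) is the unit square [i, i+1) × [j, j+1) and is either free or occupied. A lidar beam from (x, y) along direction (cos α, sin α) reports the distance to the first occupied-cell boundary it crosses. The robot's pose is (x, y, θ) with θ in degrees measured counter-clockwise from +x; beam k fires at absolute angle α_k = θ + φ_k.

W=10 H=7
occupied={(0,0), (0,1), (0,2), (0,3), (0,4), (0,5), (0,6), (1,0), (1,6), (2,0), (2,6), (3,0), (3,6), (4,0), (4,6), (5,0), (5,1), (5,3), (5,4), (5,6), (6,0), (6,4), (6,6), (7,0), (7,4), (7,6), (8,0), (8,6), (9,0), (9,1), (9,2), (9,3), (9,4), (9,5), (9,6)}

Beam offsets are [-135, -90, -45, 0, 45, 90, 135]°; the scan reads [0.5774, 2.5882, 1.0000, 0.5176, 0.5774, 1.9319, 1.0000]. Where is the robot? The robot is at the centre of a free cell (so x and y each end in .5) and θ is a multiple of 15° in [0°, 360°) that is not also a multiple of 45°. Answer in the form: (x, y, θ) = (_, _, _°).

(x, y, θ) = (6.5, 5.5, 75°)

Enumerate (i+0.5, j+0.5, θ) over the 35 free cells and 16 admissible headings. For each, cast all 7 beams and compare to the given ranges.
  (3.5, 4.5, 345°): beam 1 = 2.8868 ≠ 0.5774 ✗
  (4.5, 4.5, 75°): beam 1 = 1.0000 ≠ 0.5774 ✗
  (2.5, 2.5, 15°): beam 1 = 1.7321 ≠ 0.5774 ✗
  (2.5, 4.5, 300°): beam 1 = 1.5529 ≠ 0.5774 ✗
  …
  (6.5, 5.5, 75°): r_1=0.5774, r_2=2.5882, r_3=1.0000, r_4=0.5176, r_5=0.5774, r_6=1.9319, r_7=1.0000 — all match ✓
No second candidate reproduces the full scan.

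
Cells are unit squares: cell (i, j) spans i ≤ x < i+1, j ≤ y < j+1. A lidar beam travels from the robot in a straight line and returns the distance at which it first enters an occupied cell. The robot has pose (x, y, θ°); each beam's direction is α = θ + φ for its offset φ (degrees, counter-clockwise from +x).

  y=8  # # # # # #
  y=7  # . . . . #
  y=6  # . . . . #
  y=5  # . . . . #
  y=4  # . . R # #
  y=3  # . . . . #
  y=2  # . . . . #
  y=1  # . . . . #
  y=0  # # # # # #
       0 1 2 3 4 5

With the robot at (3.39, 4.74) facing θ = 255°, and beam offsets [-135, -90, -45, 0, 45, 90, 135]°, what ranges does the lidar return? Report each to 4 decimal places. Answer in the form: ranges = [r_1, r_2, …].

beam 1: φ=-135°, α=120°
  d=(-0.5000,0.8660)  start (3,4)  tX=0.7800 tY=0.3002  stride 1/|dx|=2.0000 1/|dy|=1.1547
    cross y-line → (3,5), t=0.3002
    cross x-line → (2,5), t=0.7800
    cross y-line → (2,6), t=1.4549
    cross y-line → (2,7), t=2.6096
    cross x-line → (1,7), t=2.7800
    cross y-line → (1,8), t=3.7643 (wall)
  → r_1 = 3.7643
beam 2: φ=-90°, α=165°
  d=(-0.9659,0.2588)  start (3,4)  tX=0.4038 tY=1.0046  stride 1/|dx|=1.0353 1/|dy|=3.8637
    cross x-line → (2,4), t=0.4038
    cross y-line → (2,5), t=1.0046
    cross x-line → (1,5), t=1.4390
    cross x-line → (0,5), t=2.4743 (wall)
  → r_2 = 2.4743
beam 3: φ=-45°, α=210°
  d=(-0.8660,-0.5000)  start (3,4)  tX=0.4503 tY=1.4800  stride 1/|dx|=1.1547 1/|dy|=2.0000
    cross x-line → (2,4), t=0.4503
    cross y-line → (2,3), t=1.4800
    cross x-line → (1,3), t=1.6050
    cross x-line → (0,3), t=2.7597 (wall)
  → r_3 = 2.7597
beam 4: φ=0°, α=255°
  d=(-0.2588,-0.9659)  start (3,4)  tX=1.5068 tY=0.7661  stride 1/|dx|=3.8637 1/|dy|=1.0353
    cross y-line → (3,3), t=0.7661
    cross x-line → (2,3), t=1.5068
    cross y-line → (2,2), t=1.8014
    cross y-line → (2,1), t=2.8367
    cross y-line → (2,0), t=3.8719 (wall)
  → r_4 = 3.8719
beam 5: φ=45°, α=300°
  d=(0.5000,-0.8660)  start (3,4)  tX=1.2200 tY=0.8545  stride 1/|dx|=2.0000 1/|dy|=1.1547
    cross y-line → (3,3), t=0.8545
    cross x-line → (4,3), t=1.2200
    cross y-line → (4,2), t=2.0092
    cross y-line → (4,1), t=3.1639
    cross x-line → (5,1), t=3.2200 (wall)
  → r_5 = 3.2200
beam 6: φ=90°, α=345°
  d=(0.9659,-0.2588)  start (3,4)  tX=0.6315 tY=2.8591  stride 1/|dx|=1.0353 1/|dy|=3.8637
    cross x-line → (4,4), t=0.6315 (wall)
  → r_6 = 0.6315
beam 7: φ=135°, α=30°
  d=(0.8660,0.5000)  start (3,4)  tX=0.7044 tY=0.5200  stride 1/|dx|=1.1547 1/|dy|=2.0000
    cross y-line → (3,5), t=0.5200
    cross x-line → (4,5), t=0.7044
    cross x-line → (5,5), t=1.8591 (wall)
  → r_7 = 1.8591

ranges = [3.7643, 2.4743, 2.7597, 3.8719, 3.2200, 0.6315, 1.8591]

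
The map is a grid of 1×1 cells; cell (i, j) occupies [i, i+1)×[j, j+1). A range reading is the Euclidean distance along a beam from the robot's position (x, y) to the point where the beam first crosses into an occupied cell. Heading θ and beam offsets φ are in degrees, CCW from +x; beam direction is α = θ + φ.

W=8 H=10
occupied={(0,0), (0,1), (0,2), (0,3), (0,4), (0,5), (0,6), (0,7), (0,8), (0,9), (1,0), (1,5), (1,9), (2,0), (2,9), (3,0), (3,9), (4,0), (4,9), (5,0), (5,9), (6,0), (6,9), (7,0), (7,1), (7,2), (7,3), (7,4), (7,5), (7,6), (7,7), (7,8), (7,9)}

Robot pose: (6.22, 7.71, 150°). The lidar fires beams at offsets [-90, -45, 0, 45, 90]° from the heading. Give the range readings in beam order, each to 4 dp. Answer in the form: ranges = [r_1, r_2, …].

ranges = [1.4896, 1.3355, 2.5800, 5.4041, 7.7480]

beam 1: φ=-90°, α=60°
  direction (0.5000, 0.8660); cell (6,7); t to first gridline: x 1.5600, y 0.3349 (then +2.0000 / +1.1547)
    (6,8) via y @ 0.3349
    (6,9) via y @ 1.4896  # hit
  → r_1 = 1.4896
beam 2: φ=-45°, α=105°
  direction (-0.2588, 0.9659); cell (6,7); t to first gridline: x 0.8500, y 0.3002 (then +3.8637 / +1.0353)
    (6,8) via y @ 0.3002
    (5,8) via x @ 0.8500
    (5,9) via y @ 1.3355  # hit
  → r_2 = 1.3355
beam 3: φ=0°, α=150°
  direction (-0.8660, 0.5000); cell (6,7); t to first gridline: x 0.2540, y 0.5800 (then +1.1547 / +2.0000)
    (5,7) via x @ 0.2540
    (5,8) via y @ 0.5800
    (4,8) via x @ 1.4087
    (3,8) via x @ 2.5634
    (3,9) via y @ 2.5800  # hit
  → r_3 = 2.5800
beam 4: φ=45°, α=195°
  direction (-0.9659, -0.2588); cell (6,7); t to first gridline: x 0.2278, y 2.7432 (then +1.0353 / +3.8637)
    (5,7) via x @ 0.2278
    (4,7) via x @ 1.2630
    (3,7) via x @ 2.2983
    (3,6) via y @ 2.7432
    (2,6) via x @ 3.3336
    (1,6) via x @ 4.3689
    (0,6) via x @ 5.4041  # hit
  → r_4 = 5.4041
beam 5: φ=90°, α=240°
  direction (-0.5000, -0.8660); cell (6,7); t to first gridline: x 0.4400, y 0.8198 (then +2.0000 / +1.1547)
    (5,7) via x @ 0.4400
    (5,6) via y @ 0.8198
    (5,5) via y @ 1.9745
    (4,5) via x @ 2.4400
    (4,4) via y @ 3.1292
    (4,3) via y @ 4.2839
    (3,3) via x @ 4.4400
    (3,2) via y @ 5.4386
    (2,2) via x @ 6.4400
    (2,1) via y @ 6.5933
    (2,0) via y @ 7.7480  # hit
  → r_5 = 7.7480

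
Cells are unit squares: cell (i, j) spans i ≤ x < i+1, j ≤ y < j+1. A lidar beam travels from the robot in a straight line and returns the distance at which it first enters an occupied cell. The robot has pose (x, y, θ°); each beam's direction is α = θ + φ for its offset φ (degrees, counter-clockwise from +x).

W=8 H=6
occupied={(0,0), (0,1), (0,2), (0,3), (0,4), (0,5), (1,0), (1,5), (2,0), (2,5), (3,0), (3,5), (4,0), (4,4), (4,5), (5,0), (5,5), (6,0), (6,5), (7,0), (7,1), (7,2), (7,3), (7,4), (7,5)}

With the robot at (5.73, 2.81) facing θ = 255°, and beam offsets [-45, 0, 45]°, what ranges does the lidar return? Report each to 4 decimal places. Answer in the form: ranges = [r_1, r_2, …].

beam 1: φ=-45°, α=210°
  direction (-0.8660, -0.5000); cell (5,2); t to first gridline: x 0.8429, y 1.6200 (then +1.1547 / +2.0000)
    (4,2) via x @ 0.8429
    (4,1) via y @ 1.6200
    (3,1) via x @ 1.9976
    (2,1) via x @ 3.1523
    (2,0) via y @ 3.6200  # hit
  → r_1 = 3.6200
beam 2: φ=0°, α=255°
  direction (-0.2588, -0.9659); cell (5,2); t to first gridline: x 2.8205, y 0.8386 (then +3.8637 / +1.0353)
    (5,1) via y @ 0.8386
    (5,0) via y @ 1.8738  # hit
  → r_2 = 1.8738
beam 3: φ=45°, α=300°
  direction (0.5000, -0.8660); cell (5,2); t to first gridline: x 0.5400, y 0.9353 (then +2.0000 / +1.1547)
    (6,2) via x @ 0.5400
    (6,1) via y @ 0.9353
    (6,0) via y @ 2.0900  # hit
  → r_3 = 2.0900

ranges = [3.6200, 1.8738, 2.0900]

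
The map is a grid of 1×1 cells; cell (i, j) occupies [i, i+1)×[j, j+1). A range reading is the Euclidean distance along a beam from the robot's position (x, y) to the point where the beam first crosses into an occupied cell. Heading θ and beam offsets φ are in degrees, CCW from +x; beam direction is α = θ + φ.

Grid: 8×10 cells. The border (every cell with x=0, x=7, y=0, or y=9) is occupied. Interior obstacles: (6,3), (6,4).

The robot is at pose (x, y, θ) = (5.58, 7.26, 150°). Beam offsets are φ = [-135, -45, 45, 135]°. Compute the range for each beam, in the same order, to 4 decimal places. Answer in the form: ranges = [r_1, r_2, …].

beam 1: φ=-135°, α=15°
  dir = (cos 15°, sin 15°) = (0.9659, 0.2588); from cell (5,7)
  next x-line at t=0.4348, next y-line at t=2.8591; Δt_x=1.0353, Δt_y=3.8637
    x: enter (6,7) at t=0.4348
    x: enter (7,7) at t=1.4701 ← occupied
  → r_1 = 1.4701
beam 2: φ=-45°, α=105°
  dir = (cos 105°, sin 105°) = (-0.2588, 0.9659); from cell (5,7)
  next x-line at t=2.2409, next y-line at t=0.7661; Δt_x=3.8637, Δt_y=1.0353
    y: enter (5,8) at t=0.7661
    y: enter (5,9) at t=1.8014 ← occupied
  → r_2 = 1.8014
beam 3: φ=45°, α=195°
  dir = (cos 195°, sin 195°) = (-0.9659, -0.2588); from cell (5,7)
  next x-line at t=0.6005, next y-line at t=1.0046; Δt_x=1.0353, Δt_y=3.8637
    x: enter (4,7) at t=0.6005
    y: enter (4,6) at t=1.0046
    x: enter (3,6) at t=1.6357
    x: enter (2,6) at t=2.6710
    x: enter (1,6) at t=3.7063
    x: enter (0,6) at t=4.7416 ← occupied
  → r_3 = 4.7416
beam 4: φ=135°, α=285°
  dir = (cos 285°, sin 285°) = (0.2588, -0.9659); from cell (5,7)
  next x-line at t=1.6228, next y-line at t=0.2692; Δt_x=3.8637, Δt_y=1.0353
    y: enter (5,6) at t=0.2692
    y: enter (5,5) at t=1.3044
    x: enter (6,5) at t=1.6228
    y: enter (6,4) at t=2.3397 ← occupied
  → r_4 = 2.3397

ranges = [1.4701, 1.8014, 4.7416, 2.3397]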